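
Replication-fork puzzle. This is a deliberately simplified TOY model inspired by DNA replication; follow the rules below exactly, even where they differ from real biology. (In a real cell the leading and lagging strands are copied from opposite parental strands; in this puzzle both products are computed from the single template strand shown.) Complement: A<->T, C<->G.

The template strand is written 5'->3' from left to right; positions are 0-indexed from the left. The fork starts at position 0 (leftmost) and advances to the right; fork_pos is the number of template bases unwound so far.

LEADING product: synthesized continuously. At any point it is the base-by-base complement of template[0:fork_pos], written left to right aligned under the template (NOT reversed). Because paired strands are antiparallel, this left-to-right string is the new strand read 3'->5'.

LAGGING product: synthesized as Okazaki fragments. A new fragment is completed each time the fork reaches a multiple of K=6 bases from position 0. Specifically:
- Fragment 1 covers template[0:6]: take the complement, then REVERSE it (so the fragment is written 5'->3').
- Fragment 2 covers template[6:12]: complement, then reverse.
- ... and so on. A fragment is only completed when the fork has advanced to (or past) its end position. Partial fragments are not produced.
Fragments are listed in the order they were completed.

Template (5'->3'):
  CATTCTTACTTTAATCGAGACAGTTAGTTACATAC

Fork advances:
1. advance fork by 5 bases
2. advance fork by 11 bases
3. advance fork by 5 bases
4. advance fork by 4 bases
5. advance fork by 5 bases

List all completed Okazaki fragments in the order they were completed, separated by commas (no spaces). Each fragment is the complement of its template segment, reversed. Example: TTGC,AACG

Answer: AGAATG,AAAGTA,TCGATT,ACTGTC,TAACTA

Derivation:
Step 1: advance 5 -> fork_pos = 0 + 5 = 5. Next multiple of 6 is 6 (not reached); still 0 fragment(s).
Step 2: advance 11 -> fork_pos = 5 + 11 = 16. Reached multiple(s) of 6: 6, 12 -> fragments 1-2 completed (2 total).
Step 3: advance 5 -> fork_pos = 16 + 5 = 21. Reached multiple(s) of 6: 18 -> fragment 3 completed (3 total).
Step 4: advance 4 -> fork_pos = 21 + 4 = 25. Reached multiple(s) of 6: 24 -> fragment 4 completed (4 total).
Step 5: advance 5 -> fork_pos = 25 + 5 = 30. Reached multiple(s) of 6: 30 -> fragment 5 completed (5 total).
Final fork_pos = 30, so 5 fragment(s) are complete. Build each: template segment -> complement -> reverse.
Fragment 1: template[0:6] = CATTCT -> complement GTAAGA -> reversed AGAATG
Fragment 2: template[6:12] = TACTTT -> complement ATGAAA -> reversed AAAGTA
Fragment 3: template[12:18] = AATCGA -> complement TTAGCT -> reversed TCGATT
Fragment 4: template[18:24] = GACAGT -> complement CTGTCA -> reversed ACTGTC
Fragment 5: template[24:30] = TAGTTA -> complement ATCAAT -> reversed TAACTA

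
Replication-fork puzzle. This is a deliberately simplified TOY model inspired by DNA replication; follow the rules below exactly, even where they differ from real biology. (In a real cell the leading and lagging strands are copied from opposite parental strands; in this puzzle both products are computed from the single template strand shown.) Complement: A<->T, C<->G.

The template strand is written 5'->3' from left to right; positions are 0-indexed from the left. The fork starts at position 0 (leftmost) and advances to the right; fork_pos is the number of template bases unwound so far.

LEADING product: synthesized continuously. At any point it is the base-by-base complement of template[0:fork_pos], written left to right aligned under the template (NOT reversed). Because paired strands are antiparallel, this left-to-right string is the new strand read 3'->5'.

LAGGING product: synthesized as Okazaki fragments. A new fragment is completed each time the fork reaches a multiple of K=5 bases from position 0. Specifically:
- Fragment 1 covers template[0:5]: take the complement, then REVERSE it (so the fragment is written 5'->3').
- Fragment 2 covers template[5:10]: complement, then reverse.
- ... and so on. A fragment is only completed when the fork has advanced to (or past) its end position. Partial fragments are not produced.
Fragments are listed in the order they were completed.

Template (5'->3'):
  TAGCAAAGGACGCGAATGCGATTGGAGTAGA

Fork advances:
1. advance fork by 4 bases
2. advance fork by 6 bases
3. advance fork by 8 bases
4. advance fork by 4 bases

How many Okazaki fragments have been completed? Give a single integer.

Answer: 4

Derivation:
Step 1: advance 4 -> fork_pos = 0 + 4 = 4. Next multiple of 5 is 5 (not reached); still 0 fragment(s).
Step 2: advance 6 -> fork_pos = 4 + 6 = 10. Reached multiple(s) of 5: 5, 10 -> fragments 1-2 completed (2 total).
Step 3: advance 8 -> fork_pos = 10 + 8 = 18. Reached multiple(s) of 5: 15 -> fragment 3 completed (3 total).
Step 4: advance 4 -> fork_pos = 18 + 4 = 22. Reached multiple(s) of 5: 20 -> fragment 4 completed (4 total).
Check: final fork_pos = 22; the multiples of 5 that are <= 22 are 5..20 -> 22 // 5 = 4 completed fragment(s).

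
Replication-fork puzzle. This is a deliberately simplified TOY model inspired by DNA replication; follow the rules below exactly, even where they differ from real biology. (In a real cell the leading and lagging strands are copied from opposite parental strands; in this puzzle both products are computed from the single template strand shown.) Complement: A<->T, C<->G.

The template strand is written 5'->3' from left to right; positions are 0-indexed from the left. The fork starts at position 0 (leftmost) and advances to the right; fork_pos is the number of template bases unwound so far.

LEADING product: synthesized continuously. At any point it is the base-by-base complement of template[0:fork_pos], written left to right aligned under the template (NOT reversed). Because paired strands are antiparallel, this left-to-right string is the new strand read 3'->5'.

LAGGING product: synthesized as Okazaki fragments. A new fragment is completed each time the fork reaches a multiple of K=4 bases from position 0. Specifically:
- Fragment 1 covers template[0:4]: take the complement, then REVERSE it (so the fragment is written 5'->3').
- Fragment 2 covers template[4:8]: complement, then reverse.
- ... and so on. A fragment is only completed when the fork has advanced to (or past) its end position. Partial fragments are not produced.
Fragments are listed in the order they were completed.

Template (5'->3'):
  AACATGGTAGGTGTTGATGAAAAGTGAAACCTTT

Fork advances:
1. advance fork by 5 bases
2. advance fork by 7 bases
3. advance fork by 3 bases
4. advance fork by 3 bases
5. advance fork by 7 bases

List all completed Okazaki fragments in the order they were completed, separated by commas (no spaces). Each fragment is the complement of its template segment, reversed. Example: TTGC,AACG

Answer: TGTT,ACCA,ACCT,CAAC,TCAT,CTTT

Derivation:
Step 1: advance 5 -> fork_pos = 0 + 5 = 5. Reached multiple(s) of 4: 4 -> fragment 1 completed (1 total).
Step 2: advance 7 -> fork_pos = 5 + 7 = 12. Reached multiple(s) of 4: 8, 12 -> fragments 2-3 completed (3 total).
Step 3: advance 3 -> fork_pos = 12 + 3 = 15. Next multiple of 4 is 16 (not reached); still 3 fragment(s).
Step 4: advance 3 -> fork_pos = 15 + 3 = 18. Reached multiple(s) of 4: 16 -> fragment 4 completed (4 total).
Step 5: advance 7 -> fork_pos = 18 + 7 = 25. Reached multiple(s) of 4: 20, 24 -> fragments 5-6 completed (6 total).
Final fork_pos = 25, so 6 fragment(s) are complete. Build each: template segment -> complement -> reverse.
Fragment 1: template[0:4] = AACA -> complement TTGT -> reversed TGTT
Fragment 2: template[4:8] = TGGT -> complement ACCA -> reversed ACCA
Fragment 3: template[8:12] = AGGT -> complement TCCA -> reversed ACCT
Fragment 4: template[12:16] = GTTG -> complement CAAC -> reversed CAAC
Fragment 5: template[16:20] = ATGA -> complement TACT -> reversed TCAT
Fragment 6: template[20:24] = AAAG -> complement TTTC -> reversed CTTT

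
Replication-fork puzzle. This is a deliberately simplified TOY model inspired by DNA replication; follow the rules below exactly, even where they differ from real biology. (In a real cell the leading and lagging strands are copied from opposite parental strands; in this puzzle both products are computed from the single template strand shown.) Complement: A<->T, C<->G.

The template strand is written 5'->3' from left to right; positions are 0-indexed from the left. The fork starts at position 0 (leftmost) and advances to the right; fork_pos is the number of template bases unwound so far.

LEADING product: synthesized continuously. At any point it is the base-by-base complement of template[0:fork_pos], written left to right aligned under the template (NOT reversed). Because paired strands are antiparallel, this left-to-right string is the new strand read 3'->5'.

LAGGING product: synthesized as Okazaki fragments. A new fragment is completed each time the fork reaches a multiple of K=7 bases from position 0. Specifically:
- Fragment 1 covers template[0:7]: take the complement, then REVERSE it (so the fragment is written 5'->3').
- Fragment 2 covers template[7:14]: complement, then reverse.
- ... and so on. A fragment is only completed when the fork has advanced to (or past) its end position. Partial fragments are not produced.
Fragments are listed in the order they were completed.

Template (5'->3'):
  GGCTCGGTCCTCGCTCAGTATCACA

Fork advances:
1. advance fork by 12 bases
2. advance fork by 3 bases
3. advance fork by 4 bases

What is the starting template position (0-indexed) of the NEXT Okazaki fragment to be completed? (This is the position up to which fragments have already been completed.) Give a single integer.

Answer: 14

Derivation:
Step 1: advance 12 -> fork_pos = 0 + 12 = 12. Reached multiple(s) of 7: 7 -> fragment 1 completed (1 total).
Step 2: advance 3 -> fork_pos = 12 + 3 = 15. Reached multiple(s) of 7: 14 -> fragment 2 completed (2 total).
Step 3: advance 4 -> fork_pos = 15 + 4 = 19. Next multiple of 7 is 21 (not reached); still 2 fragment(s).
2 fragment(s) completed, covering template[0:14] (2 x 7 = 14). The next fragment, fragment 3, covers template[14:21], so it starts at position 14.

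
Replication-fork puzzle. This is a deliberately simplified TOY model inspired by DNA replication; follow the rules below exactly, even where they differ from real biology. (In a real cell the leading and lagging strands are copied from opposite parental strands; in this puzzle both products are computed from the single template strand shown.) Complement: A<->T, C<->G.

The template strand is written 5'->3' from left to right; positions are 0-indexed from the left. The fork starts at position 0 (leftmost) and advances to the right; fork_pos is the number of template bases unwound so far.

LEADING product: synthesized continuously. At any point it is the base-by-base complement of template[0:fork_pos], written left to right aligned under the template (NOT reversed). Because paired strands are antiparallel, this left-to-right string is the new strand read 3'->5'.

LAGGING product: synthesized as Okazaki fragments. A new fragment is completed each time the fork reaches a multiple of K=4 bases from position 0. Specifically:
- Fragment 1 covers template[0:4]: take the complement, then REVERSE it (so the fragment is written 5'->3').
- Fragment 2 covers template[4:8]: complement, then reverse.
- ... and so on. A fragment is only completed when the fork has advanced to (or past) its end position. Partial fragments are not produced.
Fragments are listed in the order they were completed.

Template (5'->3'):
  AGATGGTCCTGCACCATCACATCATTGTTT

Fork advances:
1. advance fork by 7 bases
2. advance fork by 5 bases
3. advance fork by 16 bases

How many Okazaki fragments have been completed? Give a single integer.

Step 1: advance 7 -> fork_pos = 0 + 7 = 7. Reached multiple(s) of 4: 4 -> fragment 1 completed (1 total).
Step 2: advance 5 -> fork_pos = 7 + 5 = 12. Reached multiple(s) of 4: 8, 12 -> fragments 2-3 completed (3 total).
Step 3: advance 16 -> fork_pos = 12 + 16 = 28. Reached multiple(s) of 4: 16, 20, 24, 28 -> fragments 4-7 completed (7 total).
Check: final fork_pos = 28; the multiples of 4 that are <= 28 are 4..28 -> 28 // 4 = 7 completed fragment(s).

Answer: 7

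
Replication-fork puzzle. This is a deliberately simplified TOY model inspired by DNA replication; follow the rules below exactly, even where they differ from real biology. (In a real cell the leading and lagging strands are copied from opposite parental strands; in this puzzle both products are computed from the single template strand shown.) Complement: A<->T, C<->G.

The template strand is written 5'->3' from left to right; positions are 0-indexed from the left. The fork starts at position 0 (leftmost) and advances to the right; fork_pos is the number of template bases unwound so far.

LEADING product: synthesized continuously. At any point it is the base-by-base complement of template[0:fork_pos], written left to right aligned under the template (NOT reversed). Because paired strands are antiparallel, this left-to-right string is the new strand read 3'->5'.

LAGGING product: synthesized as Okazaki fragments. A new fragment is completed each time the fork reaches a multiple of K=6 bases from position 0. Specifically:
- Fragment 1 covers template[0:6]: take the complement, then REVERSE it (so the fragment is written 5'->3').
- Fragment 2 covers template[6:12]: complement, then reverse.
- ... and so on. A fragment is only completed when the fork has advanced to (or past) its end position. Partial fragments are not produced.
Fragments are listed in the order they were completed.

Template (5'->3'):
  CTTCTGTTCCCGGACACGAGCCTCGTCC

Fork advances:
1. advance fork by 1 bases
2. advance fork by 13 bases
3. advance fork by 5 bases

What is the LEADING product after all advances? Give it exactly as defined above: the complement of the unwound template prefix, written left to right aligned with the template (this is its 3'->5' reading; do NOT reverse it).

Step 1: advance 1 -> fork_pos = 0 + 1 = 1.
Step 2: advance 13 -> fork_pos = 1 + 13 = 14.
Step 3: advance 5 -> fork_pos = 14 + 5 = 19.
Unwound prefix: template[0:19] = CTTCTGTTCCCGGACACGA
Complement it base by base (A<->T, C<->G), keeping left-to-right order:
  [0:5] CTTCT -> GAAGA
  [5:10] GTTCC -> CAAGG
  [10:15] CGGAC -> GCCTG
  [15:19] ACGA -> TGCT
Concatenate: GAAGACAAGGGCCTGTGCT (length 19; written aligned with the template, i.e. 3'->5').

Answer: GAAGACAAGGGCCTGTGCT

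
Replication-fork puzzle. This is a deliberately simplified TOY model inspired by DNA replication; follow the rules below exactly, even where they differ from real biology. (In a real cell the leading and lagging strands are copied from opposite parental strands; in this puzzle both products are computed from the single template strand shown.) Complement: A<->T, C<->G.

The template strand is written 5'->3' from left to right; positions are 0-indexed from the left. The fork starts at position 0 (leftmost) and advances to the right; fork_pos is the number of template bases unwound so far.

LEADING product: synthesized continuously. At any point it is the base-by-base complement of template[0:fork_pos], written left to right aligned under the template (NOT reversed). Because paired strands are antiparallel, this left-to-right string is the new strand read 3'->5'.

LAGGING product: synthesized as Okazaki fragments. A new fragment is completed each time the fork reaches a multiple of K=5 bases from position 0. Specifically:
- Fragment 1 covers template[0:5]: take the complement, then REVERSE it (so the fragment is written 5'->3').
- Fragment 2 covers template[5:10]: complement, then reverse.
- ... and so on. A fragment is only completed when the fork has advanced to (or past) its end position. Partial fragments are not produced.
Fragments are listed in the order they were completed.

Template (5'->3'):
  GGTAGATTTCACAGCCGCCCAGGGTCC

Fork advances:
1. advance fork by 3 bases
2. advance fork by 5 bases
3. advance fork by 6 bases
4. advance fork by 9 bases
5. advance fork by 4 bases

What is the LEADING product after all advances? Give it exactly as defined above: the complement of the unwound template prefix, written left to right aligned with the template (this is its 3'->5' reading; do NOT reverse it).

Answer: CCATCTAAAGTGTCGGCGGGTCCCAGG

Derivation:
Step 1: advance 3 -> fork_pos = 0 + 3 = 3.
Step 2: advance 5 -> fork_pos = 3 + 5 = 8.
Step 3: advance 6 -> fork_pos = 8 + 6 = 14.
Step 4: advance 9 -> fork_pos = 14 + 9 = 23.
Step 5: advance 4 -> fork_pos = 23 + 4 = 27.
Unwound prefix: template[0:27] = GGTAGATTTCACAGCCGCCCAGGGTCC
Complement it base by base (A<->T, C<->G), keeping left-to-right order:
  [0:5] GGTAG -> CCATC
  [5:10] ATTTC -> TAAAG
  [10:15] ACAGC -> TGTCG
  [15:20] CGCCC -> GCGGG
  [20:25] AGGGT -> TCCCA
  [25:27] CC -> GG
Concatenate: CCATCTAAAGTGTCGGCGGGTCCCAGG (length 27; written aligned with the template, i.e. 3'->5').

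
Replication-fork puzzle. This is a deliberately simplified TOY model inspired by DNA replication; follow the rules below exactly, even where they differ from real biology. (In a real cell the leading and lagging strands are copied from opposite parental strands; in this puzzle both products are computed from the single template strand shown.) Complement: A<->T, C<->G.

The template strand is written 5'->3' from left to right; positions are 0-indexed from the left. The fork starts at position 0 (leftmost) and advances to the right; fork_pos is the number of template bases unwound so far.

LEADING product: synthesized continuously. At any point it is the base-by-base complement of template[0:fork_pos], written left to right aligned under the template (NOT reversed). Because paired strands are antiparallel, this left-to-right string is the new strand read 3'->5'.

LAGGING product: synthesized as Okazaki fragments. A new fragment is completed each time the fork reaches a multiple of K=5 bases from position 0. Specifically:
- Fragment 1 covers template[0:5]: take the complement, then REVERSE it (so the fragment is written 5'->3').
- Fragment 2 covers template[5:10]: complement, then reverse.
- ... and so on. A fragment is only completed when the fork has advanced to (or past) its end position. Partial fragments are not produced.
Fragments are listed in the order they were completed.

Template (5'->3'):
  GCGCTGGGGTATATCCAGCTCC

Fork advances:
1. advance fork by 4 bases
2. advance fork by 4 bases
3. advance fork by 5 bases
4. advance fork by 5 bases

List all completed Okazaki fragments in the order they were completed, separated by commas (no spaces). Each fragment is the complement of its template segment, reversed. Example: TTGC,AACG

Answer: AGCGC,ACCCC,GATAT

Derivation:
Step 1: advance 4 -> fork_pos = 0 + 4 = 4. Next multiple of 5 is 5 (not reached); still 0 fragment(s).
Step 2: advance 4 -> fork_pos = 4 + 4 = 8. Reached multiple(s) of 5: 5 -> fragment 1 completed (1 total).
Step 3: advance 5 -> fork_pos = 8 + 5 = 13. Reached multiple(s) of 5: 10 -> fragment 2 completed (2 total).
Step 4: advance 5 -> fork_pos = 13 + 5 = 18. Reached multiple(s) of 5: 15 -> fragment 3 completed (3 total).
Final fork_pos = 18, so 3 fragment(s) are complete. Build each: template segment -> complement -> reverse.
Fragment 1: template[0:5] = GCGCT -> complement CGCGA -> reversed AGCGC
Fragment 2: template[5:10] = GGGGT -> complement CCCCA -> reversed ACCCC
Fragment 3: template[10:15] = ATATC -> complement TATAG -> reversed GATAT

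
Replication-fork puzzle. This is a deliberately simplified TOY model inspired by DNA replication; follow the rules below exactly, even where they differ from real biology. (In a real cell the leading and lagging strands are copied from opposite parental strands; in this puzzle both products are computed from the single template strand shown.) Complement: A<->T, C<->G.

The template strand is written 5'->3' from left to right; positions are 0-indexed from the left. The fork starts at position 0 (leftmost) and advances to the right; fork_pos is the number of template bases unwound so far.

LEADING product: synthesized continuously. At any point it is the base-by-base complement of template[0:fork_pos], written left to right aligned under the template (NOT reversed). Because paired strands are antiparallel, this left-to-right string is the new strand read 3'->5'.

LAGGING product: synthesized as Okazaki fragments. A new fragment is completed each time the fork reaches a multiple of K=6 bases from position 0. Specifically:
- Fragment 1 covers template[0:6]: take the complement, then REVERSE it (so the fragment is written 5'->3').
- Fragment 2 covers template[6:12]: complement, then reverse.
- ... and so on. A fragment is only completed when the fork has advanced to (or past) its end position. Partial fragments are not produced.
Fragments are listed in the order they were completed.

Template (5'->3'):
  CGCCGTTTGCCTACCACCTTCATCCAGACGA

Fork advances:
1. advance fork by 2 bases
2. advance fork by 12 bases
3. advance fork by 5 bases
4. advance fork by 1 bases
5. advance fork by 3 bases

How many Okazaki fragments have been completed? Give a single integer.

Step 1: advance 2 -> fork_pos = 0 + 2 = 2. Next multiple of 6 is 6 (not reached); still 0 fragment(s).
Step 2: advance 12 -> fork_pos = 2 + 12 = 14. Reached multiple(s) of 6: 6, 12 -> fragments 1-2 completed (2 total).
Step 3: advance 5 -> fork_pos = 14 + 5 = 19. Reached multiple(s) of 6: 18 -> fragment 3 completed (3 total).
Step 4: advance 1 -> fork_pos = 19 + 1 = 20. Next multiple of 6 is 24 (not reached); still 3 fragment(s).
Step 5: advance 3 -> fork_pos = 20 + 3 = 23. Next multiple of 6 is 24 (not reached); still 3 fragment(s).
Check: final fork_pos = 23; the multiples of 6 that are <= 23 are 6..18 -> 23 // 6 = 3 completed fragment(s).

Answer: 3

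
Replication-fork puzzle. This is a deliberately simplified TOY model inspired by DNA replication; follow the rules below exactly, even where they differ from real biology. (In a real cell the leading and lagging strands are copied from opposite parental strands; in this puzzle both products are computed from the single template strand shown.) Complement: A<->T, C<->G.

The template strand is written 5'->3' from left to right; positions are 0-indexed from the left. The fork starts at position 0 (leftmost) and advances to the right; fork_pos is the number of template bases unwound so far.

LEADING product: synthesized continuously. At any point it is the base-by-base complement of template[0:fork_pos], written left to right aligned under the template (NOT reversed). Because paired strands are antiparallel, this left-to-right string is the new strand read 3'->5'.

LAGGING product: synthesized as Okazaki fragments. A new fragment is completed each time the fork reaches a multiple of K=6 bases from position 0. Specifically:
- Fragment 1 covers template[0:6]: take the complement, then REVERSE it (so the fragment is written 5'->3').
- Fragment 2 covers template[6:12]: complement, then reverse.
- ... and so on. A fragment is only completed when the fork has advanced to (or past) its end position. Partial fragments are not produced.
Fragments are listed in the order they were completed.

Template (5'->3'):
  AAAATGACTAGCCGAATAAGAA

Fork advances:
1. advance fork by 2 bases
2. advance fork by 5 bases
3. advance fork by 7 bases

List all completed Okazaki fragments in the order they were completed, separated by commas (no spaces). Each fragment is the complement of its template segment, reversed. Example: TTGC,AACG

Answer: CATTTT,GCTAGT

Derivation:
Step 1: advance 2 -> fork_pos = 0 + 2 = 2. Next multiple of 6 is 6 (not reached); still 0 fragment(s).
Step 2: advance 5 -> fork_pos = 2 + 5 = 7. Reached multiple(s) of 6: 6 -> fragment 1 completed (1 total).
Step 3: advance 7 -> fork_pos = 7 + 7 = 14. Reached multiple(s) of 6: 12 -> fragment 2 completed (2 total).
Final fork_pos = 14, so 2 fragment(s) are complete. Build each: template segment -> complement -> reverse.
Fragment 1: template[0:6] = AAAATG -> complement TTTTAC -> reversed CATTTT
Fragment 2: template[6:12] = ACTAGC -> complement TGATCG -> reversed GCTAGT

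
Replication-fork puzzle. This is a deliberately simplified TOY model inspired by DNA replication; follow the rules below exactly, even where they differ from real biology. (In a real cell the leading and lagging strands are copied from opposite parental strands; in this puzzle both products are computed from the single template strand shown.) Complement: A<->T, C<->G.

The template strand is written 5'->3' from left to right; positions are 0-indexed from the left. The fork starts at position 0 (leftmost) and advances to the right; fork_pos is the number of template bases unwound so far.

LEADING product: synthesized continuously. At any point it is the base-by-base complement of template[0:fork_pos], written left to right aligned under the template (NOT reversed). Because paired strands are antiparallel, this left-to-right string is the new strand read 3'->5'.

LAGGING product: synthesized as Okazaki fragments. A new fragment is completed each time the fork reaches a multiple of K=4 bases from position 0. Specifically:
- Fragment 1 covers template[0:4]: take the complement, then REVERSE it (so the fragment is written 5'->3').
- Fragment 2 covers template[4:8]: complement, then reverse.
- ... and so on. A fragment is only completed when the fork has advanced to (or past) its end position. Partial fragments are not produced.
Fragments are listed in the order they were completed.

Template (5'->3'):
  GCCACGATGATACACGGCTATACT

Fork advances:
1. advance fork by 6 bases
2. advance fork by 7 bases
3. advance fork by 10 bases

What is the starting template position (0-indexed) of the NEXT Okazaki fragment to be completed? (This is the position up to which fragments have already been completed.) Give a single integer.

Answer: 20

Derivation:
Step 1: advance 6 -> fork_pos = 0 + 6 = 6. Reached multiple(s) of 4: 4 -> fragment 1 completed (1 total).
Step 2: advance 7 -> fork_pos = 6 + 7 = 13. Reached multiple(s) of 4: 8, 12 -> fragments 2-3 completed (3 total).
Step 3: advance 10 -> fork_pos = 13 + 10 = 23. Reached multiple(s) of 4: 16, 20 -> fragments 4-5 completed (5 total).
5 fragment(s) completed, covering template[0:20] (5 x 4 = 20). The next fragment, fragment 6, covers template[20:24], so it starts at position 20.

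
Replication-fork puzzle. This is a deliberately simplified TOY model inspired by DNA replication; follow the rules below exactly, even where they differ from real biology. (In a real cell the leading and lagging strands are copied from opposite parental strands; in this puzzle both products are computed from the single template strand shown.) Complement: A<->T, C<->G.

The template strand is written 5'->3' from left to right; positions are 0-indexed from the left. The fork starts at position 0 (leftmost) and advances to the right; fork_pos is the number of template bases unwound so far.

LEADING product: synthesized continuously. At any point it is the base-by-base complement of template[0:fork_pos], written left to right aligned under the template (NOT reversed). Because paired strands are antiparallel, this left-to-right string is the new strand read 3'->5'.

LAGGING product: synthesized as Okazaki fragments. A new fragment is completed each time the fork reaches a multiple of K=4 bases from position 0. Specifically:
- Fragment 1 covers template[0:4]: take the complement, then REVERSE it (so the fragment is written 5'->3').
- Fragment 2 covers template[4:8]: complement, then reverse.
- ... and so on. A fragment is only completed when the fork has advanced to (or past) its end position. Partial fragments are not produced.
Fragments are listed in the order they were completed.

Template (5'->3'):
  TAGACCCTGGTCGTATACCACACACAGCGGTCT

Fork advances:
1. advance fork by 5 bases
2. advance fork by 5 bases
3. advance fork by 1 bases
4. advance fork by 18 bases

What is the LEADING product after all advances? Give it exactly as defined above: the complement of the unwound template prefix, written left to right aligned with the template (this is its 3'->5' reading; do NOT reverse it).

Answer: ATCTGGGACCAGCATATGGTGTGTGTCGC

Derivation:
Step 1: advance 5 -> fork_pos = 0 + 5 = 5.
Step 2: advance 5 -> fork_pos = 5 + 5 = 10.
Step 3: advance 1 -> fork_pos = 10 + 1 = 11.
Step 4: advance 18 -> fork_pos = 11 + 18 = 29.
Unwound prefix: template[0:29] = TAGACCCTGGTCGTATACCACACACAGCG
Complement it base by base (A<->T, C<->G), keeping left-to-right order:
  [0:5] TAGAC -> ATCTG
  [5:10] CCTGG -> GGACC
  [10:15] TCGTA -> AGCAT
  [15:20] TACCA -> ATGGT
  [20:25] CACAC -> GTGTG
  [25:29] AGCG -> TCGC
Concatenate: ATCTGGGACCAGCATATGGTGTGTGTCGC (length 29; written aligned with the template, i.e. 3'->5').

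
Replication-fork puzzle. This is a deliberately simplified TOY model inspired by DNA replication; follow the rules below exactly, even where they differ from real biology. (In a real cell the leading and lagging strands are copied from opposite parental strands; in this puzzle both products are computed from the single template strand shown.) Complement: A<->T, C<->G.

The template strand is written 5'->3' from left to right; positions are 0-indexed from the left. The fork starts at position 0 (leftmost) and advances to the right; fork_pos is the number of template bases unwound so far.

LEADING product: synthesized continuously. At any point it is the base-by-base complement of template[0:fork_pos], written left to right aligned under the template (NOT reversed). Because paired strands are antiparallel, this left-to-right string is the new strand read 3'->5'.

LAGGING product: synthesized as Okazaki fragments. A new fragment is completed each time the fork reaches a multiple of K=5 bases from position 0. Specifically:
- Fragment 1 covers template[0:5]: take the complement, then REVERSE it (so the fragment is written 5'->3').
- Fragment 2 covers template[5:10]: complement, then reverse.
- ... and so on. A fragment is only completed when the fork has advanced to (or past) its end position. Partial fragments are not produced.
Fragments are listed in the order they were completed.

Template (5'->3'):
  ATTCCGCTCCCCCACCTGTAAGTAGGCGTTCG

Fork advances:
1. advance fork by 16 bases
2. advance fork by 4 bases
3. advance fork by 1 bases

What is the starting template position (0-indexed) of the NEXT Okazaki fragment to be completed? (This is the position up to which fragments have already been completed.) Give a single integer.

Step 1: advance 16 -> fork_pos = 0 + 16 = 16. Reached multiple(s) of 5: 5, 10, 15 -> fragments 1-3 completed (3 total).
Step 2: advance 4 -> fork_pos = 16 + 4 = 20. Reached multiple(s) of 5: 20 -> fragment 4 completed (4 total).
Step 3: advance 1 -> fork_pos = 20 + 1 = 21. Next multiple of 5 is 25 (not reached); still 4 fragment(s).
4 fragment(s) completed, covering template[0:20] (4 x 5 = 20). The next fragment, fragment 5, covers template[20:25], so it starts at position 20.

Answer: 20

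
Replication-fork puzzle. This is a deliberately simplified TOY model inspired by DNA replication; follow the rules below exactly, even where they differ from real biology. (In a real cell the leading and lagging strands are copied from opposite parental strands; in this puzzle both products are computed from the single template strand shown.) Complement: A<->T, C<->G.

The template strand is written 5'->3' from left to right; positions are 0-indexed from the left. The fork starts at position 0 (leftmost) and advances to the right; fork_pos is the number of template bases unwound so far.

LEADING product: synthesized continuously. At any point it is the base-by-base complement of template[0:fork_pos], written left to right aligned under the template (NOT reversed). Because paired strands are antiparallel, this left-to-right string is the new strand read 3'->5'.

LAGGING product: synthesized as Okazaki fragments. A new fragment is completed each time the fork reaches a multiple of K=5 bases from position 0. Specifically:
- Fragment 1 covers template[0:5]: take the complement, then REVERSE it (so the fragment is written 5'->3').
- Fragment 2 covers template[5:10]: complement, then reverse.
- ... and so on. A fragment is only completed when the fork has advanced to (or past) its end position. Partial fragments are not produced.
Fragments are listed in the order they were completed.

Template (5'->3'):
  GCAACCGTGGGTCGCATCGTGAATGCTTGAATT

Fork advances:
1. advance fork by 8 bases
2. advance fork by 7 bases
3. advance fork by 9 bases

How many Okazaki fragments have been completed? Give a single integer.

Answer: 4

Derivation:
Step 1: advance 8 -> fork_pos = 0 + 8 = 8. Reached multiple(s) of 5: 5 -> fragment 1 completed (1 total).
Step 2: advance 7 -> fork_pos = 8 + 7 = 15. Reached multiple(s) of 5: 10, 15 -> fragments 2-3 completed (3 total).
Step 3: advance 9 -> fork_pos = 15 + 9 = 24. Reached multiple(s) of 5: 20 -> fragment 4 completed (4 total).
Check: final fork_pos = 24; the multiples of 5 that are <= 24 are 5..20 -> 24 // 5 = 4 completed fragment(s).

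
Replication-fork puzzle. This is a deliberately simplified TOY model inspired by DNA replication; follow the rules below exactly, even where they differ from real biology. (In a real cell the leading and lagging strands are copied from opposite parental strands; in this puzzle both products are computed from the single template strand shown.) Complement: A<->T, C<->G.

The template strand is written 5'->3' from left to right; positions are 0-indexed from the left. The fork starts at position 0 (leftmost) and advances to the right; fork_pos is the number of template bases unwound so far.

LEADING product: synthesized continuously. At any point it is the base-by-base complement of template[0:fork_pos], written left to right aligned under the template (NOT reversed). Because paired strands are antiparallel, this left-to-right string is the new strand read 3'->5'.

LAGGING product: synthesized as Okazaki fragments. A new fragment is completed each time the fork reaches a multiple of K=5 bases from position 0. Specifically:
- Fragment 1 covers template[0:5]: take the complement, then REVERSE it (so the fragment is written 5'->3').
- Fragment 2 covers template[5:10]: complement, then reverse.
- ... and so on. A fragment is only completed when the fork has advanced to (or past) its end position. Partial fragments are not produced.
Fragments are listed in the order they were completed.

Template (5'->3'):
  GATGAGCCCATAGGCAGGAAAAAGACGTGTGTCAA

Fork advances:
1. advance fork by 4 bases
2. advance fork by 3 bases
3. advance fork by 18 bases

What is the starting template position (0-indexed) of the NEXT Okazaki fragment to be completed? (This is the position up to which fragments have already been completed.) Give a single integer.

Step 1: advance 4 -> fork_pos = 0 + 4 = 4. Next multiple of 5 is 5 (not reached); still 0 fragment(s).
Step 2: advance 3 -> fork_pos = 4 + 3 = 7. Reached multiple(s) of 5: 5 -> fragment 1 completed (1 total).
Step 3: advance 18 -> fork_pos = 7 + 18 = 25. Reached multiple(s) of 5: 10, 15, 20, 25 -> fragments 2-5 completed (5 total).
5 fragment(s) completed, covering template[0:25] (5 x 5 = 25). The next fragment, fragment 6, covers template[25:30], so it starts at position 25.

Answer: 25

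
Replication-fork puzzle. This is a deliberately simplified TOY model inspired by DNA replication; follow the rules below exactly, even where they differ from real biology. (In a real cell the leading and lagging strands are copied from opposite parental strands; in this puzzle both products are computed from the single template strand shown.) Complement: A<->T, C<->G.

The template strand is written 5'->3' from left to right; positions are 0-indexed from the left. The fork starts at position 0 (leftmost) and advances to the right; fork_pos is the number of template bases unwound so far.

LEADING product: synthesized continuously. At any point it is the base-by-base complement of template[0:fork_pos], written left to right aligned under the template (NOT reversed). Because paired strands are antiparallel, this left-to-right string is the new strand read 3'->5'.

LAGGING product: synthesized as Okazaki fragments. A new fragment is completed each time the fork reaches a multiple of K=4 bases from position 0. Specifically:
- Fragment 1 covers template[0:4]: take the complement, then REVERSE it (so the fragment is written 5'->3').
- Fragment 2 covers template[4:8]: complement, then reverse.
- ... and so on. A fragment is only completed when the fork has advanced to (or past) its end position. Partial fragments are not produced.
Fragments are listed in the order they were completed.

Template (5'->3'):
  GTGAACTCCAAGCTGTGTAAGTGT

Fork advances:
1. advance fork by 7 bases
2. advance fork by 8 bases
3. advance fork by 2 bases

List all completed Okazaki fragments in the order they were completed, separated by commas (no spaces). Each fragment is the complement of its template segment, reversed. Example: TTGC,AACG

Step 1: advance 7 -> fork_pos = 0 + 7 = 7. Reached multiple(s) of 4: 4 -> fragment 1 completed (1 total).
Step 2: advance 8 -> fork_pos = 7 + 8 = 15. Reached multiple(s) of 4: 8, 12 -> fragments 2-3 completed (3 total).
Step 3: advance 2 -> fork_pos = 15 + 2 = 17. Reached multiple(s) of 4: 16 -> fragment 4 completed (4 total).
Final fork_pos = 17, so 4 fragment(s) are complete. Build each: template segment -> complement -> reverse.
Fragment 1: template[0:4] = GTGA -> complement CACT -> reversed TCAC
Fragment 2: template[4:8] = ACTC -> complement TGAG -> reversed GAGT
Fragment 3: template[8:12] = CAAG -> complement GTTC -> reversed CTTG
Fragment 4: template[12:16] = CTGT -> complement GACA -> reversed ACAG

Answer: TCAC,GAGT,CTTG,ACAG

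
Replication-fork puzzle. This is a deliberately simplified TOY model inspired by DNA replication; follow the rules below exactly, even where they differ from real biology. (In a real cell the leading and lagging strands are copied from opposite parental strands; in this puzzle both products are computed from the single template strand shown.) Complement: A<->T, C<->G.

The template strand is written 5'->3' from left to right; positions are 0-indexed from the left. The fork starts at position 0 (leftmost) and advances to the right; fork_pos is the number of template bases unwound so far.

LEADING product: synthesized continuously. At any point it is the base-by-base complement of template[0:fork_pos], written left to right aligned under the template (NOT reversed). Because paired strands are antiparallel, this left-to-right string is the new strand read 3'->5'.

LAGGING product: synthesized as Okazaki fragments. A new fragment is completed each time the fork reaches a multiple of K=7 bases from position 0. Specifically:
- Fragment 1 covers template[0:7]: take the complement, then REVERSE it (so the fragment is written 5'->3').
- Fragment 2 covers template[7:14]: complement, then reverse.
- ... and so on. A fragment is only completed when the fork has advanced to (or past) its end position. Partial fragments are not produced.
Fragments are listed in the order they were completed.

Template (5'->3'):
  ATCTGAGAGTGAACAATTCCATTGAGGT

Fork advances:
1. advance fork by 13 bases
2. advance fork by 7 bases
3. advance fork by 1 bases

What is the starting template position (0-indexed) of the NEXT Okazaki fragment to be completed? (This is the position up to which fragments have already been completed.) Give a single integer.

Answer: 21

Derivation:
Step 1: advance 13 -> fork_pos = 0 + 13 = 13. Reached multiple(s) of 7: 7 -> fragment 1 completed (1 total).
Step 2: advance 7 -> fork_pos = 13 + 7 = 20. Reached multiple(s) of 7: 14 -> fragment 2 completed (2 total).
Step 3: advance 1 -> fork_pos = 20 + 1 = 21. Reached multiple(s) of 7: 21 -> fragment 3 completed (3 total).
3 fragment(s) completed, covering template[0:21] (3 x 7 = 21). The next fragment, fragment 4, covers template[21:28], so it starts at position 21.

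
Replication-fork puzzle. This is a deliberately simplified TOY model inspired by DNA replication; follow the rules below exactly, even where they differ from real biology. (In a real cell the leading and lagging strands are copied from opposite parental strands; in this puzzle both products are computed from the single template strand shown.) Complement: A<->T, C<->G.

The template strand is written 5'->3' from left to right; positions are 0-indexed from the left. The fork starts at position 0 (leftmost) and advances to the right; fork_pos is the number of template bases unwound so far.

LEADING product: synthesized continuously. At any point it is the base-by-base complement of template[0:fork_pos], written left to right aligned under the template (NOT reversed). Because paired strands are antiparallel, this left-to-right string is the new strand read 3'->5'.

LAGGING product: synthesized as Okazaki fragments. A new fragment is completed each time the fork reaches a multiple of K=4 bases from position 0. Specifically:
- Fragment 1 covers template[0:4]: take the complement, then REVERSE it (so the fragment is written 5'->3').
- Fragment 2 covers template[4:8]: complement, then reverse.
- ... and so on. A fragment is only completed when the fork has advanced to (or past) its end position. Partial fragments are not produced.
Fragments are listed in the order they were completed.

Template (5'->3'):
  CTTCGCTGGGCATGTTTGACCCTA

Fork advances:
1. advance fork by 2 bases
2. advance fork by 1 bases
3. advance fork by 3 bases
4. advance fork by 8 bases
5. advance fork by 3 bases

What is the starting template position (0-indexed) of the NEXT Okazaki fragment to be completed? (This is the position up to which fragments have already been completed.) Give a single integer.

Answer: 16

Derivation:
Step 1: advance 2 -> fork_pos = 0 + 2 = 2. Next multiple of 4 is 4 (not reached); still 0 fragment(s).
Step 2: advance 1 -> fork_pos = 2 + 1 = 3. Next multiple of 4 is 4 (not reached); still 0 fragment(s).
Step 3: advance 3 -> fork_pos = 3 + 3 = 6. Reached multiple(s) of 4: 4 -> fragment 1 completed (1 total).
Step 4: advance 8 -> fork_pos = 6 + 8 = 14. Reached multiple(s) of 4: 8, 12 -> fragments 2-3 completed (3 total).
Step 5: advance 3 -> fork_pos = 14 + 3 = 17. Reached multiple(s) of 4: 16 -> fragment 4 completed (4 total).
4 fragment(s) completed, covering template[0:16] (4 x 4 = 16). The next fragment, fragment 5, covers template[16:20], so it starts at position 16.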